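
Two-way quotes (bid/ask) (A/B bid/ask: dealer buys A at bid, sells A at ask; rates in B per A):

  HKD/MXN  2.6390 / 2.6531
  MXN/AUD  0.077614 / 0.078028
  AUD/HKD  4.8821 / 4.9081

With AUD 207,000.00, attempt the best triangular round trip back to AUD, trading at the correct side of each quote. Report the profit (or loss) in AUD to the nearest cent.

Best loop AUD → HKD → MXN → AUD:
AUD 207,000.00 × 4.8821 (sell AUD at bid) = HKD 1,010,594.70
HKD 1,010,594.70 × 2.6390 (sell HKD at bid) = MXN 2,666,959.41
MXN 2,666,959.41 × 0.077614 (sell MXN at bid) = AUD 206,993.39

Net result: AUD -6.61 (no profitable arbitrage after spreads)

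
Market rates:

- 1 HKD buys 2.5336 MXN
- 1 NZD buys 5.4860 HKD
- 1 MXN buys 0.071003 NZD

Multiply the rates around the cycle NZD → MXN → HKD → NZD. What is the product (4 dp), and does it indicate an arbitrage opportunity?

1.0133 (arbitrage exists)

Around NZD → MXN → HKD → NZD: 1 ÷ 0.071003 ÷ 2.5336 ÷ 5.4860 = 1.013280
Product > 1; profitable direction is NZD → MXN → HKD → NZD.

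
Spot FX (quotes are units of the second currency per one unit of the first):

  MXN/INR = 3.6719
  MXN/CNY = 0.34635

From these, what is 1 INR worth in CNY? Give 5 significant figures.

1 INR ÷ 3.6719 = 0.272339 MXN
0.272339 MXN × 0.34635 = 0.0943245 CNY

INR/CNY = 0.094324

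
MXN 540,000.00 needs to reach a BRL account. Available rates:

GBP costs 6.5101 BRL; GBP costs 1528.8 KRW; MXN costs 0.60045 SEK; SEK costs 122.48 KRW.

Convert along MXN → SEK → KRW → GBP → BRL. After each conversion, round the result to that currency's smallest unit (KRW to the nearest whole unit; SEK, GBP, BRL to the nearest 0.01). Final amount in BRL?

MXN 540,000.00 × 0.60045 = SEK 324,243.00
SEK 324,243.00 × 122.48 = KRW 39,713,283
KRW 39,713,283 ÷ 1528.8 = GBP 25,976.77
GBP 25,976.77 × 6.5101 = BRL 169,111.37

BRL 169,111.37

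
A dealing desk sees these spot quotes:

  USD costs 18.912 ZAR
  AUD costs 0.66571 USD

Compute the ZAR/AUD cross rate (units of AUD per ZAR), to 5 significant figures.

ZAR/AUD = 0.079429

1 ZAR ÷ 18.912 = 0.0528765 USD
0.0528765 USD ÷ 0.66571 = 0.0794287 AUD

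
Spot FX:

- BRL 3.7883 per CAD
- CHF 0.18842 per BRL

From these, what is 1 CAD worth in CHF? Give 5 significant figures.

CAD/CHF = 0.71379

1 CAD × 3.7883 = 3.7883 BRL
3.7883 BRL × 0.18842 = 0.713791 CHF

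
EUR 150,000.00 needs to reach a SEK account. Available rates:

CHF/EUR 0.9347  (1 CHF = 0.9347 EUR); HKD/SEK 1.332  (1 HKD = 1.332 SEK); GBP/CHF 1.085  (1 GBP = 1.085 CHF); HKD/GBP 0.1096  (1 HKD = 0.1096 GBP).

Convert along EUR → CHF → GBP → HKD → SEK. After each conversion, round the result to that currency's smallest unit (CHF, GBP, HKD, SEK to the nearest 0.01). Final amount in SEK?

SEK 1,797,558.19

EUR 150,000.00 ÷ 0.9347 = CHF 160,479.30
CHF 160,479.30 ÷ 1.085 = GBP 147,907.19
GBP 147,907.19 ÷ 0.1096 = HKD 1,349,518.16
HKD 1,349,518.16 × 1.332 = SEK 1,797,558.19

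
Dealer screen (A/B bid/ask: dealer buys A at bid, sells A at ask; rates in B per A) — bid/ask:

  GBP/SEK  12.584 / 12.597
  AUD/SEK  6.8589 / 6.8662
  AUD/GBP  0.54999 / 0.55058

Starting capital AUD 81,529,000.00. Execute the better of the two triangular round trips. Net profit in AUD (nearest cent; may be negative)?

Net profit: AUD 651,573.71

Best loop AUD → GBP → SEK → AUD:
AUD 81,529,000.00 × 0.54999 (sell AUD at bid) = GBP 44,840,134.71
GBP 44,840,134.71 × 12.584 (sell GBP at bid) = SEK 564,268,255.19
SEK 564,268,255.19 ÷ 6.8662 (buy AUD at ask) = AUD 82,180,573.71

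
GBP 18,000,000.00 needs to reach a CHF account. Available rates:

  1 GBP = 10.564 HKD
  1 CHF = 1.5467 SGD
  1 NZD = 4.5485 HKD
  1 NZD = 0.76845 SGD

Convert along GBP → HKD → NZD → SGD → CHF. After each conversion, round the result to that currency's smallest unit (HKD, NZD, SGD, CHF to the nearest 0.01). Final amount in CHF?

GBP 18,000,000.00 × 10.564 = HKD 190,152,000.00
HKD 190,152,000.00 ÷ 4.5485 = NZD 41,805,430.36
NZD 41,805,430.36 × 0.76845 = SGD 32,125,382.96
SGD 32,125,382.96 ÷ 1.5467 = CHF 20,770,274.11

CHF 20,770,274.11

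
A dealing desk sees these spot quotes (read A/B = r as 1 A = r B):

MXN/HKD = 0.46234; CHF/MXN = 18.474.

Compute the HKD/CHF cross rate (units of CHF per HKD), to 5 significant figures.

HKD/CHF = 0.11708

1 HKD ÷ 0.46234 = 2.16291 MXN
2.16291 MXN ÷ 18.474 = 0.117079 CHF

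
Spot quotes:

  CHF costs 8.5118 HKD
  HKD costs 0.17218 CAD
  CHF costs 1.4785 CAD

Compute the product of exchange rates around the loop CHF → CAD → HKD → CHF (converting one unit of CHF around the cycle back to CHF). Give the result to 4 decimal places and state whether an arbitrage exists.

1.0088 (arbitrage exists)

Around CHF → CAD → HKD → CHF: 1 × 1.4785 ÷ 0.17218 ÷ 8.5118 = 1.008828
Product > 1; profitable direction is CHF → CAD → HKD → CHF.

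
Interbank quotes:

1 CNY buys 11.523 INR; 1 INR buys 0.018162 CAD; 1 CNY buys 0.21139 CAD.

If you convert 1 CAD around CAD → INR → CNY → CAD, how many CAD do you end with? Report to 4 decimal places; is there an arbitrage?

1.0101 (arbitrage exists)

Around CAD → INR → CNY → CAD: 1 ÷ 0.018162 ÷ 11.523 × 0.21139 = 1.010079
Product > 1; profitable direction is CAD → INR → CNY → CAD.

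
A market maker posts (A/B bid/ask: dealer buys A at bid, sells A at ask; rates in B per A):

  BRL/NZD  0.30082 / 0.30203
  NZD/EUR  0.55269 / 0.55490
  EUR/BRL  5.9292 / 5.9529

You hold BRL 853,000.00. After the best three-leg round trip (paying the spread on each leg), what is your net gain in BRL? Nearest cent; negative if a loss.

Net profit: BRL 1,979.37

Best loop BRL → EUR → NZD → BRL:
BRL 853,000.00 ÷ 5.9529 (buy EUR at ask) = EUR 143,291.50
EUR 143,291.50 ÷ 0.55490 (buy NZD at ask) = NZD 258,229.42
NZD 258,229.42 ÷ 0.30203 (buy BRL at ask) = BRL 854,979.37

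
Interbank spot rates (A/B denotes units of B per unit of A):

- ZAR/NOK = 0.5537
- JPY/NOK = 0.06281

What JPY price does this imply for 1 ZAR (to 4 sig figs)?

ZAR/JPY = 8.815

1 ZAR × 0.5537 = 0.5537 NOK
0.5537 NOK ÷ 0.06281 = 8.81548 JPY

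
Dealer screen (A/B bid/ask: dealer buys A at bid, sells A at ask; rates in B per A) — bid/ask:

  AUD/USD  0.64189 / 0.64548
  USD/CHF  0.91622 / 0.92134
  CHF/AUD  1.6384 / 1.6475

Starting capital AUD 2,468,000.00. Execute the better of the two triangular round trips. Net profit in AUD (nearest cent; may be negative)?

Best loop AUD → CHF → USD → AUD:
AUD 2,468,000.00 ÷ 1.6475 (buy CHF at ask) = CHF 1,498,027.31
CHF 1,498,027.31 ÷ 0.92134 (buy USD at ask) = USD 1,625,922.37
USD 1,625,922.37 ÷ 0.64548 (buy AUD at ask) = AUD 2,518,935.32

Net profit: AUD 50,935.32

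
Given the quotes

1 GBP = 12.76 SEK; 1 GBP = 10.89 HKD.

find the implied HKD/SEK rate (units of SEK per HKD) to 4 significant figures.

HKD/SEK = 1.172

1 HKD ÷ 10.89 = 0.0918274 GBP
0.0918274 GBP × 12.76 = 1.17172 SEK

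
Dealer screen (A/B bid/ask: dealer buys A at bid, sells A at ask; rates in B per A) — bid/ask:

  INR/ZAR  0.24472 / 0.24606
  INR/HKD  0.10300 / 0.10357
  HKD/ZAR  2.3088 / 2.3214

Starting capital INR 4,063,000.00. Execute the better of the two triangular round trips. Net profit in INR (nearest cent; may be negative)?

Net profit: INR 72,540.99

Best loop INR → ZAR → HKD → INR:
INR 4,063,000.00 × 0.24472 (sell INR at bid) = ZAR 994,297.36
ZAR 994,297.36 ÷ 2.3214 (buy HKD at ask) = HKD 428,317.98
HKD 428,317.98 ÷ 0.10357 (buy INR at ask) = INR 4,135,540.99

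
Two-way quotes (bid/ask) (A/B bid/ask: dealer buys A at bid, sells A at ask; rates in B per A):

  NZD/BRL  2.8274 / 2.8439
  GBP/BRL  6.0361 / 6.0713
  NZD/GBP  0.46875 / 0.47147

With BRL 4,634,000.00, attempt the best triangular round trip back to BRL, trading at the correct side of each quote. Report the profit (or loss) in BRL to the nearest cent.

Best loop BRL → NZD → GBP → BRL:
BRL 4,634,000.00 ÷ 2.8439 (buy NZD at ask) = NZD 1,629,452.51
NZD 1,629,452.51 × 0.46875 (sell NZD at bid) = GBP 763,805.87
GBP 763,805.87 × 6.0361 (sell GBP at bid) = BRL 4,610,408.58

Net result: BRL -23,591.42 (no profitable arbitrage after spreads)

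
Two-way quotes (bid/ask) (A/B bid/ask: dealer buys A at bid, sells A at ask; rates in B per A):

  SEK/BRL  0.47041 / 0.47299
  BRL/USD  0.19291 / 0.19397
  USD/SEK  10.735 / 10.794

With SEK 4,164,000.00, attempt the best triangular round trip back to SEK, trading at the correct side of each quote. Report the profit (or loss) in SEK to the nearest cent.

Best loop SEK → USD → BRL → SEK:
SEK 4,164,000.00 ÷ 10.794 (buy USD at ask) = USD 385,769.87
USD 385,769.87 ÷ 0.19397 (buy BRL at ask) = BRL 1,988,812.04
BRL 1,988,812.04 ÷ 0.47299 (buy SEK at ask) = SEK 4,204,765.52

Net profit: SEK 40,765.52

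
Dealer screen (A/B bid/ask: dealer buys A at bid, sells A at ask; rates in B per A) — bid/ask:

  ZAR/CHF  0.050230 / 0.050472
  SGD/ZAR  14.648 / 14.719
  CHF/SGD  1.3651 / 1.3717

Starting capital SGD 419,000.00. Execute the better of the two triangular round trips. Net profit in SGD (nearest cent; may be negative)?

Net profit: SGD 1,842.89

Best loop SGD → ZAR → CHF → SGD:
SGD 419,000.00 × 14.648 (sell SGD at bid) = ZAR 6,137,512.00
ZAR 6,137,512.00 × 0.050230 (sell ZAR at bid) = CHF 308,287.23
CHF 308,287.23 × 1.3651 (sell CHF at bid) = SGD 420,842.89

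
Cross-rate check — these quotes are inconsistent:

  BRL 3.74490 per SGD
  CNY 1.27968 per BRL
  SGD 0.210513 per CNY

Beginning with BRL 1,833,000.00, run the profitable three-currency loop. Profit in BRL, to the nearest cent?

Profitable loop is BRL → CNY → SGD → BRL:
BRL 1,833,000.00 × 1.27968 = CNY 2,345,653.44
CNY 2,345,653.44 × 0.210513 = SGD 493,790.54
SGD 493,790.54 × 3.74490 = BRL 1,849,196.20
Profit = BRL 1,849,196.20 − BRL 1,833,000.00

Profit: BRL 16,196.20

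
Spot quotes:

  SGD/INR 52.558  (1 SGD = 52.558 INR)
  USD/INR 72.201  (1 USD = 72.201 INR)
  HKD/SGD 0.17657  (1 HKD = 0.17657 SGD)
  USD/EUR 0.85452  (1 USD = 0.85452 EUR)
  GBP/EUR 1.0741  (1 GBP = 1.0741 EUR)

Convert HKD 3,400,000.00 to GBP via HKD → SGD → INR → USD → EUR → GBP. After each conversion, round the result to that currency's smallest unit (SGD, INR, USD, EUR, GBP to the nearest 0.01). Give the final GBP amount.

HKD 3,400,000.00 × 0.17657 = SGD 600,338.00
SGD 600,338.00 × 52.558 = INR 31,552,564.60
INR 31,552,564.60 ÷ 72.201 = USD 437,010.08
USD 437,010.08 × 0.85452 = EUR 373,433.85
EUR 373,433.85 ÷ 1.0741 = GBP 347,671.40

GBP 347,671.40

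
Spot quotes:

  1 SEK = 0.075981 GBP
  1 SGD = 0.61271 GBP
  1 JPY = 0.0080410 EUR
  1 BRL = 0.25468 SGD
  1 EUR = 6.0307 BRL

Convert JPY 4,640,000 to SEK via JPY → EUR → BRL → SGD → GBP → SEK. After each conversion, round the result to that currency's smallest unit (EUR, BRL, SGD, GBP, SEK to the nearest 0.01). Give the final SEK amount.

JPY 4,640,000 × 0.0080410 = EUR 37,310.24
EUR 37,310.24 × 6.0307 = BRL 225,006.86
BRL 225,006.86 × 0.25468 = SGD 57,304.75
SGD 57,304.75 × 0.61271 = GBP 35,111.19
GBP 35,111.19 ÷ 0.075981 = SEK 462,104.87

SEK 462,104.87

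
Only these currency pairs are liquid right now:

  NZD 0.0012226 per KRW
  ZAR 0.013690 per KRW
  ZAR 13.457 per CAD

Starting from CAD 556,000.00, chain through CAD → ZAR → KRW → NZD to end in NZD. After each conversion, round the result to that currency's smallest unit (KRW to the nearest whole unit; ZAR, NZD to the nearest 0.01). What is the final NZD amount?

CAD 556,000.00 × 13.457 = ZAR 7,482,092.00
ZAR 7,482,092.00 ÷ 0.013690 = KRW 546,537,034
KRW 546,537,034 × 0.0012226 = NZD 668,196.18

NZD 668,196.18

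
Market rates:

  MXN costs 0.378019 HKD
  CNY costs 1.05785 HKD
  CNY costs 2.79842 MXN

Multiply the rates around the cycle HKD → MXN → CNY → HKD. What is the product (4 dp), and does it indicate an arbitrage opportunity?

1.0000 (no arbitrage)

Around HKD → MXN → CNY → HKD: 1 ÷ 0.378019 ÷ 2.79842 × 1.05785 = 0.999994
Product ≈ 1 (deviation 0.001%, within rounding noise).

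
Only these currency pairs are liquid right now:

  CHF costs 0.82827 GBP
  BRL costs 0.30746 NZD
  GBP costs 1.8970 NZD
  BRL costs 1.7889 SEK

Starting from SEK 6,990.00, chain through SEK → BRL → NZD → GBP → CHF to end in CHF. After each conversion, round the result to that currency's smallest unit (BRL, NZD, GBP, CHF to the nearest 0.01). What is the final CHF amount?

SEK 6,990.00 ÷ 1.7889 = BRL 3,907.43
BRL 3,907.43 × 0.30746 = NZD 1,201.38
NZD 1,201.38 ÷ 1.8970 = GBP 633.31
GBP 633.31 ÷ 0.82827 = CHF 764.62

CHF 764.62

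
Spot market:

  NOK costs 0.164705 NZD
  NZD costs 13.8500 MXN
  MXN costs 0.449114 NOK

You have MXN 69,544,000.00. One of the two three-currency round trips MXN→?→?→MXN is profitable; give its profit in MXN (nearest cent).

Profitable loop is MXN → NOK → NZD → MXN:
MXN 69,544,000.00 × 0.449114 = NOK 31,233,184.02
NOK 31,233,184.02 × 0.164705 = NZD 5,144,261.57
NZD 5,144,261.57 × 13.8500 = MXN 71,248,022.79
Profit = MXN 71,248,022.79 − MXN 69,544,000.00

Profit: MXN 1,704,022.79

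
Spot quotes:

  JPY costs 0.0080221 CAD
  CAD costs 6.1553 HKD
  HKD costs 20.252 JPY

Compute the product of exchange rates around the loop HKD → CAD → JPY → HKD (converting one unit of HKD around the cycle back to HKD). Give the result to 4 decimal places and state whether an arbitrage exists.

Around HKD → CAD → JPY → HKD: 1 ÷ 6.1553 ÷ 0.0080221 ÷ 20.252 = 0.999988
Product ≈ 1 (deviation 0.001%, within rounding noise).

1.0000 (no arbitrage)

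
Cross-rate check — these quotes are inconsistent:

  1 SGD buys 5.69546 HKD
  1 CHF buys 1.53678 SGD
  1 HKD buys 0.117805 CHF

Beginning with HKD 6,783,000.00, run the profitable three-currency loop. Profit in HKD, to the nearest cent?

Profit: HKD 211,006.74

Profitable loop is HKD → CHF → SGD → HKD:
HKD 6,783,000.00 × 0.117805 = CHF 799,071.32
CHF 799,071.32 × 1.53678 = SGD 1,227,996.82
SGD 1,227,996.82 × 5.69546 = HKD 6,994,006.74
Profit = HKD 6,994,006.74 − HKD 6,783,000.00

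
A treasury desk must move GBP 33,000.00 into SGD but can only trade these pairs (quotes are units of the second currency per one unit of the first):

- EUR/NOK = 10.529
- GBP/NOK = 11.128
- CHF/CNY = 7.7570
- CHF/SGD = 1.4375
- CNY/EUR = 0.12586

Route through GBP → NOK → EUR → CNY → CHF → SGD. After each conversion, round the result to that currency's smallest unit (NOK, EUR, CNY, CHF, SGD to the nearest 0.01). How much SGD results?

GBP 33,000.00 × 11.128 = NOK 367,224.00
NOK 367,224.00 ÷ 10.529 = EUR 34,877.39
EUR 34,877.39 ÷ 0.12586 = CNY 277,112.59
CNY 277,112.59 ÷ 7.7570 = CHF 35,724.20
CHF 35,724.20 × 1.4375 = SGD 51,353.54

SGD 51,353.54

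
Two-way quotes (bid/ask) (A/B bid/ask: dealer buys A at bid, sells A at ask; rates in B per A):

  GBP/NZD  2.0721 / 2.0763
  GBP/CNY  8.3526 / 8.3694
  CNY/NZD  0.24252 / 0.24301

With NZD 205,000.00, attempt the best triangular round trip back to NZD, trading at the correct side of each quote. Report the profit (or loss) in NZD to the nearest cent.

Net profit: NZD 3,855.59

Best loop NZD → CNY → GBP → NZD:
NZD 205,000.00 ÷ 0.24301 (buy CNY at ask) = CNY 843,586.68
CNY 843,586.68 ÷ 8.3694 (buy GBP at ask) = GBP 100,794.16
GBP 100,794.16 × 2.0721 (sell GBP at bid) = NZD 208,855.59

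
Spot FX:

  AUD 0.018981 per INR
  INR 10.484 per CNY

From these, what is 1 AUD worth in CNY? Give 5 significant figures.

1 AUD ÷ 0.018981 = 52.6843 INR
52.6843 INR ÷ 10.484 = 5.02521 CNY

AUD/CNY = 5.0252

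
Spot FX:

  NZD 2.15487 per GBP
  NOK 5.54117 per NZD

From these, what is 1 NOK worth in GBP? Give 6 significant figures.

NOK/GBP = 0.0837486

1 NOK ÷ 5.54117 = 0.180467 NZD
0.180467 NZD ÷ 2.15487 = 0.0837486 GBP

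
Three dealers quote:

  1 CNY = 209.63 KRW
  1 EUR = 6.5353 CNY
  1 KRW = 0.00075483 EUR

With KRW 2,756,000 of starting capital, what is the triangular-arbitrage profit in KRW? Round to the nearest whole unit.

Profit: KRW 94,016

Profitable loop is KRW → EUR → CNY → KRW:
KRW 2,756,000 × 0.00075483 = EUR 2,080.31
EUR 2,080.31 × 6.5353 = CNY 13,595.46
CNY 13,595.46 × 209.63 = KRW 2,850,016
Profit = KRW 2,850,016 − KRW 2,756,000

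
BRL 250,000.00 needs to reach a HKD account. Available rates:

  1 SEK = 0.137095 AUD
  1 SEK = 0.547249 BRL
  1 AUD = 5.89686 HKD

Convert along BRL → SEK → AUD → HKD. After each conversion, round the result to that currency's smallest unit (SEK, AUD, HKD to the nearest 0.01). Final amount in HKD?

BRL 250,000.00 ÷ 0.547249 = SEK 456,830.44
SEK 456,830.44 × 0.137095 = AUD 62,629.17
AUD 62,629.17 × 5.89686 = HKD 369,315.45

HKD 369,315.45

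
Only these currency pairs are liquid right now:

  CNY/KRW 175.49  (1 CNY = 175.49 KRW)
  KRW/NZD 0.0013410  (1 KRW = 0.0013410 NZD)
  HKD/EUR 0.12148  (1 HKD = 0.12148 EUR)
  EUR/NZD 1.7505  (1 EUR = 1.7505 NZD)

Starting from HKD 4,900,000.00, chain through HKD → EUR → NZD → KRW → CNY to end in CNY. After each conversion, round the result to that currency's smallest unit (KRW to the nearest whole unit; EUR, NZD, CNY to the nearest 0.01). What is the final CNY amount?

HKD 4,900,000.00 × 0.12148 = EUR 595,252.00
EUR 595,252.00 × 1.7505 = NZD 1,041,988.63
NZD 1,041,988.63 ÷ 0.0013410 = KRW 777,023,587
KRW 777,023,587 ÷ 175.49 = CNY 4,427,737.12

CNY 4,427,737.12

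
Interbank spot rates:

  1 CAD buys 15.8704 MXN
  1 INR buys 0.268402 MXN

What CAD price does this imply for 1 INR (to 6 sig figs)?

1 INR × 0.268402 = 0.268402 MXN
0.268402 MXN ÷ 15.8704 = 0.0169121 CAD

INR/CAD = 0.0169121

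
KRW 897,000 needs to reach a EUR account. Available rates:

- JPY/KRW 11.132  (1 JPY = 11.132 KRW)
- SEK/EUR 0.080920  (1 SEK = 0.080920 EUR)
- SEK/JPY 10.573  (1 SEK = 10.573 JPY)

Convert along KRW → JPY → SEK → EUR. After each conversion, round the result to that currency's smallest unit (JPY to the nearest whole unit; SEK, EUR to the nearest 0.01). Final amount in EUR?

KRW 897,000 ÷ 11.132 = JPY 80,579
JPY 80,579 ÷ 10.573 = SEK 7,621.20
SEK 7,621.20 × 0.080920 = EUR 616.71

EUR 616.71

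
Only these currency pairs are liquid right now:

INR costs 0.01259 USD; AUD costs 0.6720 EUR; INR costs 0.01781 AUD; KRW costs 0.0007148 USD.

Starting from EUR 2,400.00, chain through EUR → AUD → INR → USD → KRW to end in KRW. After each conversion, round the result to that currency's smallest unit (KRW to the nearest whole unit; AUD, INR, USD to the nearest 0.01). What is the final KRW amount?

EUR 2,400.00 ÷ 0.6720 = AUD 3,571.43
AUD 3,571.43 ÷ 0.01781 = INR 200,529.48
INR 200,529.48 × 0.01259 = USD 2,524.67
USD 2,524.67 ÷ 0.0007148 = KRW 3,531,995

KRW 3,531,995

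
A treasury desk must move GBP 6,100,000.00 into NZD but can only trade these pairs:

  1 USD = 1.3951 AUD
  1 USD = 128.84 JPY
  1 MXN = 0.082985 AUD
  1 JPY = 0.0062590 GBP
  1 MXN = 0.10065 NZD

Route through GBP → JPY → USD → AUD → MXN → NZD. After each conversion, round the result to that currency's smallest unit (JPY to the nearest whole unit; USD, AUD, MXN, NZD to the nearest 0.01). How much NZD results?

GBP 6,100,000.00 ÷ 0.0062590 = JPY 974,596,581
JPY 974,596,581 ÷ 128.84 = USD 7,564,394.45
USD 7,564,394.45 × 1.3951 = AUD 10,553,086.70
AUD 10,553,086.70 ÷ 0.082985 = MXN 127,168,605.17
MXN 127,168,605.17 × 0.10065 = NZD 12,799,520.11

NZD 12,799,520.11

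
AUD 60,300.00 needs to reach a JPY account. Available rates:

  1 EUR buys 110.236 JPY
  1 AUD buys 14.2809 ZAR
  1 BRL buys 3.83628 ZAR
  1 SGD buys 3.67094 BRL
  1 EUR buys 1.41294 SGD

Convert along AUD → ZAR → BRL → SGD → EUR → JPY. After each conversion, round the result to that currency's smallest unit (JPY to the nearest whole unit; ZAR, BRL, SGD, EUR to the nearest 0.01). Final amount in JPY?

AUD 60,300.00 × 14.2809 = ZAR 861,138.27
ZAR 861,138.27 ÷ 3.83628 = BRL 224,472.22
BRL 224,472.22 ÷ 3.67094 = SGD 61,148.43
SGD 61,148.43 ÷ 1.41294 = EUR 43,277.44
EUR 43,277.44 × 110.236 = JPY 4,770,732

JPY 4,770,732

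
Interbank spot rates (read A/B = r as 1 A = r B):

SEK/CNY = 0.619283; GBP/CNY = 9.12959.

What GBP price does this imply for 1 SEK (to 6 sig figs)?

SEK/GBP = 0.0678325

1 SEK × 0.619283 = 0.619283 CNY
0.619283 CNY ÷ 9.12959 = 0.0678325 GBP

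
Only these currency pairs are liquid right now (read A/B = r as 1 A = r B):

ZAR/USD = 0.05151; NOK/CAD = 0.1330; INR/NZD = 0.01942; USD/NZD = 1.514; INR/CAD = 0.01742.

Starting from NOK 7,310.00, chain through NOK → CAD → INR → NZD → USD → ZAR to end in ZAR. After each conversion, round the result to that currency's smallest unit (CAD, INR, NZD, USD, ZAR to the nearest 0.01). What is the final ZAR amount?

NOK 7,310.00 × 0.1330 = CAD 972.23
CAD 972.23 ÷ 0.01742 = INR 55,811.14
INR 55,811.14 × 0.01942 = NZD 1,083.85
NZD 1,083.85 ÷ 1.514 = USD 715.89
USD 715.89 ÷ 0.05151 = ZAR 13,898.08

ZAR 13,898.08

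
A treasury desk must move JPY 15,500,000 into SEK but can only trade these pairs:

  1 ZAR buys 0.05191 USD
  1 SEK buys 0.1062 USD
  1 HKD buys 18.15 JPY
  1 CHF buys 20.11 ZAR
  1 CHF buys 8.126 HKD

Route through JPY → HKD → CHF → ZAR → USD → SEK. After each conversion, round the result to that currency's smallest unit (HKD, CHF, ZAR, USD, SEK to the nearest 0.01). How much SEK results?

JPY 15,500,000 ÷ 18.15 = HKD 853,994.49
HKD 853,994.49 ÷ 8.126 = CHF 105,094.08
CHF 105,094.08 × 20.11 = ZAR 2,113,441.95
ZAR 2,113,441.95 × 0.05191 = USD 109,708.77
USD 109,708.77 ÷ 0.1062 = SEK 1,033,039.27

SEK 1,033,039.27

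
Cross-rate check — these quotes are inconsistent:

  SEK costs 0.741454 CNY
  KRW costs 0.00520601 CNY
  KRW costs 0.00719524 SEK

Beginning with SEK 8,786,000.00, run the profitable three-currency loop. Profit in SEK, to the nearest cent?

Profitable loop is SEK → CNY → KRW → SEK:
SEK 8,786,000.00 × 0.741454 = CNY 6,514,414.84
CNY 6,514,414.84 ÷ 0.00520601 = KRW 1,251,325,841
KRW 1,251,325,841 × 0.00719524 = SEK 9,003,589.75
Profit = SEK 9,003,589.75 − SEK 8,786,000.00

Profit: SEK 217,589.75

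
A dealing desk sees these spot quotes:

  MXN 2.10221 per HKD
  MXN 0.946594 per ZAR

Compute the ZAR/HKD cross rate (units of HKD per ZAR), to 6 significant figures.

ZAR/HKD = 0.450285

1 ZAR × 0.946594 = 0.946594 MXN
0.946594 MXN ÷ 2.10221 = 0.450285 HKD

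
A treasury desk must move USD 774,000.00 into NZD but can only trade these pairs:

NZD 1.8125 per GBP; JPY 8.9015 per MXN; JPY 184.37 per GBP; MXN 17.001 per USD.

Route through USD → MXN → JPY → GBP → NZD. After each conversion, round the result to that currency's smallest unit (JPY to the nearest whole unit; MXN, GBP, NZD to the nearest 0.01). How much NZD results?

USD 774,000.00 × 17.001 = MXN 13,158,774.00
MXN 13,158,774.00 × 8.9015 = JPY 117,132,827
JPY 117,132,827 ÷ 184.37 = GBP 635,313.92
GBP 635,313.92 × 1.8125 = NZD 1,151,506.48

NZD 1,151,506.48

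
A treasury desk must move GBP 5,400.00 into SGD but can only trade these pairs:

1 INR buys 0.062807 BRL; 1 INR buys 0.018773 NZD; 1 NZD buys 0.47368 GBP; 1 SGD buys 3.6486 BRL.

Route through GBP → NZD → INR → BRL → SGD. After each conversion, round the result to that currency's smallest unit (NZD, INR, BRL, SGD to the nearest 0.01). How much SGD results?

SGD 10,453.38

GBP 5,400.00 ÷ 0.47368 = NZD 11,400.10
NZD 11,400.10 ÷ 0.018773 = INR 607,260.43
INR 607,260.43 × 0.062807 = BRL 38,140.21
BRL 38,140.21 ÷ 3.6486 = SGD 10,453.38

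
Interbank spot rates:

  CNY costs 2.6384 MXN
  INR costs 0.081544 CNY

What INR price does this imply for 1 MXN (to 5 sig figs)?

MXN/INR = 4.6480

1 MXN ÷ 2.6384 = 0.379018 CNY
0.379018 CNY ÷ 0.081544 = 4.64801 INR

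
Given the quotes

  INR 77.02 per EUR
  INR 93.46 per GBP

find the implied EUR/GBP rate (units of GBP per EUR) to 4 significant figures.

EUR/GBP = 0.8241

1 EUR × 77.02 = 77.02 INR
77.02 INR ÷ 93.46 = 0.824096 GBP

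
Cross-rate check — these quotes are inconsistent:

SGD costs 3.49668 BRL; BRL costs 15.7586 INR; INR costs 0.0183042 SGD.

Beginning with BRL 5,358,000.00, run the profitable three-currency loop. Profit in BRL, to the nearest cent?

Profit: BRL 46,144.88

Profitable loop is BRL → INR → SGD → BRL:
BRL 5,358,000.00 × 15.7586 = INR 84,434,578.80
INR 84,434,578.80 × 0.0183042 = SGD 1,545,507.42
SGD 1,545,507.42 × 3.49668 = BRL 5,404,144.88
Profit = BRL 5,404,144.88 − BRL 5,358,000.00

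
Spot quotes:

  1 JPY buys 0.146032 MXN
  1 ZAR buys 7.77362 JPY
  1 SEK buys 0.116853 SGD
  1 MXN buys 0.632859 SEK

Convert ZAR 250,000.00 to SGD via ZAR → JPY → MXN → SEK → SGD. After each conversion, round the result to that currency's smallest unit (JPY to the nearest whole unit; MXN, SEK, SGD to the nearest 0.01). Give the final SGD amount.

ZAR 250,000.00 × 7.77362 = JPY 1,943,405
JPY 1,943,405 × 0.146032 = MXN 283,799.32
MXN 283,799.32 × 0.632859 = SEK 179,604.95
SEK 179,604.95 × 0.116853 = SGD 20,987.38

SGD 20,987.38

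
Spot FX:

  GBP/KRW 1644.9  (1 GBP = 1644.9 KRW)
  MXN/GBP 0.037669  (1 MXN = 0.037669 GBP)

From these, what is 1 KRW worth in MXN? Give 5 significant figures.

1 KRW ÷ 1644.9 = 0.00060794 GBP
0.00060794 GBP ÷ 0.037669 = 0.016139 MXN

KRW/MXN = 0.016139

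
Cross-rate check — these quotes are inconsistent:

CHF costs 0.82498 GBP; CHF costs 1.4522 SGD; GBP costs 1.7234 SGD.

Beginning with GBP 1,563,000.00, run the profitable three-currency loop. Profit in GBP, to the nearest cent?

Profitable loop is GBP → CHF → SGD → GBP:
GBP 1,563,000.00 ÷ 0.82498 = CHF 1,894,591.38
CHF 1,894,591.38 × 1.4522 = SGD 2,751,325.61
SGD 2,751,325.61 ÷ 1.7234 = GBP 1,596,452.13
Profit = GBP 1,596,452.13 − GBP 1,563,000.00

Profit: GBP 33,452.13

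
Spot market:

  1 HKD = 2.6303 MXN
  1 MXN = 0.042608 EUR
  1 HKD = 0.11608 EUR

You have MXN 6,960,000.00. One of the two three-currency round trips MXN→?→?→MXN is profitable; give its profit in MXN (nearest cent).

Profitable loop is MXN → HKD → EUR → MXN:
MXN 6,960,000.00 ÷ 2.6303 = HKD 2,646,086.00
HKD 2,646,086.00 × 0.11608 = EUR 307,157.66
EUR 307,157.66 ÷ 0.042608 = MXN 7,208,919.98
Profit = MXN 7,208,919.98 − MXN 6,960,000.00

Profit: MXN 248,919.98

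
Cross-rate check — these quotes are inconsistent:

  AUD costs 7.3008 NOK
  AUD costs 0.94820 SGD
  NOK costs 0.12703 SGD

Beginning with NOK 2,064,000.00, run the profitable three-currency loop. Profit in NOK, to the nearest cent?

Profit: NOK 46,245.07

Profitable loop is NOK → AUD → SGD → NOK:
NOK 2,064,000.00 ÷ 7.3008 = AUD 282,708.74
AUD 282,708.74 × 0.94820 = SGD 268,064.43
SGD 268,064.43 ÷ 0.12703 = NOK 2,110,245.07
Profit = NOK 2,110,245.07 − NOK 2,064,000.00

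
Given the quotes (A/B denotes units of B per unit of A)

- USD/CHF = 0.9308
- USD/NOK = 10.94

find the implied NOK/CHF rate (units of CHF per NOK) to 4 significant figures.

1 NOK ÷ 10.94 = 0.0914077 USD
0.0914077 USD × 0.9308 = 0.0850823 CHF

NOK/CHF = 0.08508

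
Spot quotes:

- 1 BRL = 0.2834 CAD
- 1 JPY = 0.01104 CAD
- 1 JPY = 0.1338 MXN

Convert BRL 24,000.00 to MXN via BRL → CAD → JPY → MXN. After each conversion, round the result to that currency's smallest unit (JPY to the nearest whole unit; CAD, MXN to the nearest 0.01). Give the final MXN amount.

MXN 82,432.44

BRL 24,000.00 × 0.2834 = CAD 6,801.60
CAD 6,801.60 ÷ 0.01104 = JPY 616,087
JPY 616,087 × 0.1338 = MXN 82,432.44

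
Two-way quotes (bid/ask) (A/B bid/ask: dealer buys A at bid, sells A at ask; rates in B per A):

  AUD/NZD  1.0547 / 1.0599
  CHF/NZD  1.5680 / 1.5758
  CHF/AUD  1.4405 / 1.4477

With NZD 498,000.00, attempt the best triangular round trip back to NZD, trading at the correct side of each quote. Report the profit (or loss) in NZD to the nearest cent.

Net profit: NZD 10,899.39

Best loop NZD → AUD → CHF → NZD:
NZD 498,000.00 ÷ 1.0599 (buy AUD at ask) = AUD 469,855.65
AUD 469,855.65 ÷ 1.4477 (buy CHF at ask) = CHF 324,553.19
CHF 324,553.19 × 1.5680 (sell CHF at bid) = NZD 508,899.39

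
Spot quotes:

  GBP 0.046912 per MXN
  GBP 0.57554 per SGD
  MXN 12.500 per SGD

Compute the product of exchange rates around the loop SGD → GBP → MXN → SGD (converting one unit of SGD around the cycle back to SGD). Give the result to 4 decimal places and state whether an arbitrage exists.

0.9815 (arbitrage exists)

Around SGD → GBP → MXN → SGD: 1 × 0.57554 ÷ 0.046912 ÷ 12.500 = 0.981480
Product < 1; profitable direction is SGD → MXN → GBP → SGD.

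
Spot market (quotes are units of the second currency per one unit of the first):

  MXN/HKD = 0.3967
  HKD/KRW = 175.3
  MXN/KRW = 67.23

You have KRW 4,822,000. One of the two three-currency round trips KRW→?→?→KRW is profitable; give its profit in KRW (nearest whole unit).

Profit: KRW 165,791

Profitable loop is KRW → MXN → HKD → KRW:
KRW 4,822,000 ÷ 67.23 = MXN 71,723.93
MXN 71,723.93 × 0.3967 = HKD 28,452.88
HKD 28,452.88 × 175.3 = KRW 4,987,791
Profit = KRW 4,987,791 − KRW 4,822,000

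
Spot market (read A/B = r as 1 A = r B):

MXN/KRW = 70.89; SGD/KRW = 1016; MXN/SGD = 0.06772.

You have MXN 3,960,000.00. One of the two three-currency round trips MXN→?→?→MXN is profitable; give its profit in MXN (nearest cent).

Profitable loop is MXN → KRW → SGD → MXN:
MXN 3,960,000.00 × 70.89 = KRW 280,724,400
KRW 280,724,400 ÷ 1016 = SGD 276,303.54
SGD 276,303.54 ÷ 0.06772 = MXN 4,080,087.76
Profit = MXN 4,080,087.76 − MXN 3,960,000.00

Profit: MXN 120,087.76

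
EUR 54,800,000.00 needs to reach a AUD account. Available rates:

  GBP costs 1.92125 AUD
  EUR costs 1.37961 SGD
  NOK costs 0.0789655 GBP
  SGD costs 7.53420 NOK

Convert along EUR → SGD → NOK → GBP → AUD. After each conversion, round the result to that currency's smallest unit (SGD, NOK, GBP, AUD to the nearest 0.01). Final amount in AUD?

AUD 86,416,228.23

EUR 54,800,000.00 × 1.37961 = SGD 75,602,628.00
SGD 75,602,628.00 × 7.53420 = NOK 569,605,319.88
NOK 569,605,319.88 × 0.0789655 = GBP 44,979,168.89
GBP 44,979,168.89 × 1.92125 = AUD 86,416,228.23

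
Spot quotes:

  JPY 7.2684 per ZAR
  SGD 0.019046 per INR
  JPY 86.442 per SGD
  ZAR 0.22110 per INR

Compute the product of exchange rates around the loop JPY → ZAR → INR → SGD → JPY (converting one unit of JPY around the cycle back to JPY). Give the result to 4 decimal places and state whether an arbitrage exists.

1.0245 (arbitrage exists)

Around JPY → ZAR → INR → SGD → JPY: 1 ÷ 7.2684 ÷ 0.22110 × 0.019046 × 86.442 = 1.024474
Product > 1; profitable direction is JPY → ZAR → INR → SGD → JPY.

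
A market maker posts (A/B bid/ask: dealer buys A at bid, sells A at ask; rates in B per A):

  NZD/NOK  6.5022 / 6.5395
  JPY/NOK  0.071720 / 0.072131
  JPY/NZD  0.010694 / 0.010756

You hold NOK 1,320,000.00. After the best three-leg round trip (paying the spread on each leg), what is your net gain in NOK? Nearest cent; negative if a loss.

Best loop NOK → NZD → JPY → NOK:
NOK 1,320,000.00 ÷ 6.5395 (buy NZD at ask) = NZD 201,850.29
NZD 201,850.29 ÷ 0.010756 (buy JPY at ask) = JPY 18,766,297
JPY 18,766,297 × 0.071720 (sell JPY at bid) = NOK 1,345,918.85

Net profit: NOK 25,918.85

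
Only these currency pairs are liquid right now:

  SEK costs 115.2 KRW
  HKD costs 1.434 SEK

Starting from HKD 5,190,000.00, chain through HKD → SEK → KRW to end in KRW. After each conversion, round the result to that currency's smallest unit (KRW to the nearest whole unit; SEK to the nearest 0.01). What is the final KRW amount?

HKD 5,190,000.00 × 1.434 = SEK 7,442,460.00
SEK 7,442,460.00 × 115.2 = KRW 857,371,392

KRW 857,371,392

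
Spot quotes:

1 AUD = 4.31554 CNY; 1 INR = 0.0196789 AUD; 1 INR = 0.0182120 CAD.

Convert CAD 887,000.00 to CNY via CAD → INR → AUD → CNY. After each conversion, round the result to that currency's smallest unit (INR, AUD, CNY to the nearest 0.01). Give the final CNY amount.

CAD 887,000.00 ÷ 0.0182120 = INR 48,704,151.11
INR 48,704,151.11 × 0.0196789 = AUD 958,444.12
AUD 958,444.12 × 4.31554 = CNY 4,136,203.94

CNY 4,136,203.94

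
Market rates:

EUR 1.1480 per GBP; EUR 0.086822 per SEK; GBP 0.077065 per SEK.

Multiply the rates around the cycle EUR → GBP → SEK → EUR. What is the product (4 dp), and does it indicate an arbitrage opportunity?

0.9814 (arbitrage exists)

Around EUR → GBP → SEK → EUR: 1 ÷ 1.1480 ÷ 0.077065 × 0.086822 = 0.981365
Product < 1; profitable direction is EUR → SEK → GBP → EUR.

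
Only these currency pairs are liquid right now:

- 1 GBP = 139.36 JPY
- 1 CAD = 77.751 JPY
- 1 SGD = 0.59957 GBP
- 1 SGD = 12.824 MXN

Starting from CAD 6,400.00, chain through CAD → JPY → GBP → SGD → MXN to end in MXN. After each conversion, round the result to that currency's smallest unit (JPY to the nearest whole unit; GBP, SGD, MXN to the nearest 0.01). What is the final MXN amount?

MXN 76,371.41

CAD 6,400.00 × 77.751 = JPY 497,606
JPY 497,606 ÷ 139.36 = GBP 3,570.65
GBP 3,570.65 ÷ 0.59957 = SGD 5,955.35
SGD 5,955.35 × 12.824 = MXN 76,371.41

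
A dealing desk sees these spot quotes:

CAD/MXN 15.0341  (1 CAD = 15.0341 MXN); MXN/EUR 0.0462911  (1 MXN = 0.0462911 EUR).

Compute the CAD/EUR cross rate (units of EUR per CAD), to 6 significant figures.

CAD/EUR = 0.695945

1 CAD × 15.0341 = 15.0341 MXN
15.0341 MXN × 0.0462911 = 0.695945 EUR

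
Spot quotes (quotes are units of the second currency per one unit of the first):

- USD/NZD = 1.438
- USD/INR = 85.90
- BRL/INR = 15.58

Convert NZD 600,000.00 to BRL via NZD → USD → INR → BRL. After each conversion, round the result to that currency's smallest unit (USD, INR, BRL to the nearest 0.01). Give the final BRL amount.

NZD 600,000.00 ÷ 1.438 = USD 417,246.18
USD 417,246.18 × 85.90 = INR 35,841,446.86
INR 35,841,446.86 ÷ 15.58 = BRL 2,300,477.98

BRL 2,300,477.98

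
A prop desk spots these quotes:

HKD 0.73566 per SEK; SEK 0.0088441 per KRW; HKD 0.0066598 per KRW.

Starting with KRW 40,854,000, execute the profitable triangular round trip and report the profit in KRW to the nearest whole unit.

Profit: KRW 964,166

Profitable loop is KRW → HKD → SEK → KRW:
KRW 40,854,000 × 0.0066598 = HKD 272,079.47
HKD 272,079.47 ÷ 0.73566 = SEK 369,844.04
SEK 369,844.04 ÷ 0.0088441 = KRW 41,818,166
Profit = KRW 41,818,166 − KRW 40,854,000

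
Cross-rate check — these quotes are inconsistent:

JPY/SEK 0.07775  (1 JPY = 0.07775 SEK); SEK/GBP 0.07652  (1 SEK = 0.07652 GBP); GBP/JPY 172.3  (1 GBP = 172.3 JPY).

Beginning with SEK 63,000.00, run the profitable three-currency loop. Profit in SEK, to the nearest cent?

Profit: SEK 1,580.47

Profitable loop is SEK → GBP → JPY → SEK:
SEK 63,000.00 × 0.07652 = GBP 4,820.76
GBP 4,820.76 × 172.3 = JPY 830,617
JPY 830,617 × 0.07775 = SEK 64,580.47
Profit = SEK 64,580.47 − SEK 63,000.00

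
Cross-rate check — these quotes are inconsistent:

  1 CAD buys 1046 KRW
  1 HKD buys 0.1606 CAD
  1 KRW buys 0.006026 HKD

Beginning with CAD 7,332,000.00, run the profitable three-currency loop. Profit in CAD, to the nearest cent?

Profit: CAD 90,134.31

Profitable loop is CAD → KRW → HKD → CAD:
CAD 7,332,000.00 × 1046 = KRW 7,669,272,000
KRW 7,669,272,000 × 0.006026 = HKD 46,215,033.07
HKD 46,215,033.07 × 0.1606 = CAD 7,422,134.31
Profit = CAD 7,422,134.31 − CAD 7,332,000.00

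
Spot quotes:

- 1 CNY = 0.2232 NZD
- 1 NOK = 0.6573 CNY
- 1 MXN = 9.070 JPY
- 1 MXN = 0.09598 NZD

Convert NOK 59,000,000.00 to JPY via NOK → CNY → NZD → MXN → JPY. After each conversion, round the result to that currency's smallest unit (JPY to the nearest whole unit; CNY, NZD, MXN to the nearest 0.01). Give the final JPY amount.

JPY 817,968,116

NOK 59,000,000.00 × 0.6573 = CNY 38,780,700.00
CNY 38,780,700.00 × 0.2232 = NZD 8,655,852.24
NZD 8,655,852.24 ÷ 0.09598 = MXN 90,183,915.82
MXN 90,183,915.82 × 9.070 = JPY 817,968,116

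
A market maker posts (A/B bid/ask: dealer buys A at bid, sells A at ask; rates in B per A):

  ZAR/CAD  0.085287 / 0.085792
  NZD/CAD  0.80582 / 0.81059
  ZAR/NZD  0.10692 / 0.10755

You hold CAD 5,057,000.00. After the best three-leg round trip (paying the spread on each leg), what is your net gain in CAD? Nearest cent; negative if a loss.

Net profit: CAD 21,590.00

Best loop CAD → ZAR → NZD → CAD:
CAD 5,057,000.00 ÷ 0.085792 (buy ZAR at ask) = ZAR 58,944,889.97
ZAR 58,944,889.97 × 0.10692 (sell ZAR at bid) = NZD 6,302,387.64
NZD 6,302,387.64 × 0.80582 (sell NZD at bid) = CAD 5,078,590.00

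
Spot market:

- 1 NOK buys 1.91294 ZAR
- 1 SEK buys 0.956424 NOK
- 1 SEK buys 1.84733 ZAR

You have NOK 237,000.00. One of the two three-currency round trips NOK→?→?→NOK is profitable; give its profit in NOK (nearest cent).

Profitable loop is NOK → SEK → ZAR → NOK:
NOK 237,000.00 ÷ 0.956424 = SEK 247,798.05
SEK 247,798.05 × 1.84733 = ZAR 457,764.77
ZAR 457,764.77 ÷ 1.91294 = NOK 239,299.07
Profit = NOK 239,299.07 − NOK 237,000.00

Profit: NOK 2,299.07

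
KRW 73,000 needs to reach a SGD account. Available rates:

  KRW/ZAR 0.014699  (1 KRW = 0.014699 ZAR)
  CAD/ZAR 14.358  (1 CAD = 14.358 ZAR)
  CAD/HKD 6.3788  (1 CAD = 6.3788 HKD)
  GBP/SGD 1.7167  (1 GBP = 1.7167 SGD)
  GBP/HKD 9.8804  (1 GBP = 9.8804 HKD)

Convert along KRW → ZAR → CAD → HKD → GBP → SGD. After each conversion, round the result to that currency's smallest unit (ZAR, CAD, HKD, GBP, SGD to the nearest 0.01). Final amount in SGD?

SGD 82.83

KRW 73,000 × 0.014699 = ZAR 1,073.03
ZAR 1,073.03 ÷ 14.358 = CAD 74.73
CAD 74.73 × 6.3788 = HKD 476.69
HKD 476.69 ÷ 9.8804 = GBP 48.25
GBP 48.25 × 1.7167 = SGD 82.83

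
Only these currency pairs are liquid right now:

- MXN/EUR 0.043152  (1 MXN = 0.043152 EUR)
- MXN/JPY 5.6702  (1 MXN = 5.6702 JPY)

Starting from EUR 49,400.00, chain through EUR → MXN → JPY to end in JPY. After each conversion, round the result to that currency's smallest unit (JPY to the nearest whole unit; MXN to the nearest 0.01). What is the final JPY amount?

JPY 6,491,191

EUR 49,400.00 ÷ 0.043152 = MXN 1,144,790.51
MXN 1,144,790.51 × 5.6702 = JPY 6,491,191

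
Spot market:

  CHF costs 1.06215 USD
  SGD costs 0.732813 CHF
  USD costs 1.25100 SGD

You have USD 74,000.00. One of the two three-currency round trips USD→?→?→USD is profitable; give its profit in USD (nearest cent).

Profit: USD 1,996.82

Profitable loop is USD → CHF → SGD → USD:
USD 74,000.00 ÷ 1.06215 = CHF 69,670.01
CHF 69,670.01 ÷ 0.732813 = SGD 95,072.02
SGD 95,072.02 ÷ 1.25100 = USD 75,996.82
Profit = USD 75,996.82 − USD 74,000.00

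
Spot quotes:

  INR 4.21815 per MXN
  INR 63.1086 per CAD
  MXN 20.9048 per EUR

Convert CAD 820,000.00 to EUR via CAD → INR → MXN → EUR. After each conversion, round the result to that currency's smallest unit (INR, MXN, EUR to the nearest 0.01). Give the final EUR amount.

CAD 820,000.00 × 63.1086 = INR 51,749,052.00
INR 51,749,052.00 ÷ 4.21815 = MXN 12,268,186.76
MXN 12,268,186.76 ÷ 20.9048 = EUR 586,859.80

EUR 586,859.80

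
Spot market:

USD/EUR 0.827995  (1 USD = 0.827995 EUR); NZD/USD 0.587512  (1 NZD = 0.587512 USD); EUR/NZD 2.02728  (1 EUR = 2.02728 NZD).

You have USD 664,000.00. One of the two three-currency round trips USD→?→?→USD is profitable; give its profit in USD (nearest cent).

Profit: USD 9,301.97

Profitable loop is USD → NZD → EUR → USD:
USD 664,000.00 ÷ 0.587512 = NZD 1,130,189.68
NZD 1,130,189.68 ÷ 2.02728 = EUR 557,490.67
EUR 557,490.67 ÷ 0.827995 = USD 673,301.97
Profit = USD 673,301.97 − USD 664,000.00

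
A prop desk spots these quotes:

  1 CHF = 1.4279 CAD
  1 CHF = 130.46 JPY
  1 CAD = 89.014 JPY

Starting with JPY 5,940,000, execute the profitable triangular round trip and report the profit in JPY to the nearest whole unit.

Profitable loop is JPY → CAD → CHF → JPY:
JPY 5,940,000 ÷ 89.014 = CAD 66,731.08
CAD 66,731.08 ÷ 1.4279 = CHF 46,733.72
CHF 46,733.72 × 130.46 = JPY 6,096,881
Profit = JPY 6,096,881 − JPY 5,940,000

Profit: JPY 156,881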